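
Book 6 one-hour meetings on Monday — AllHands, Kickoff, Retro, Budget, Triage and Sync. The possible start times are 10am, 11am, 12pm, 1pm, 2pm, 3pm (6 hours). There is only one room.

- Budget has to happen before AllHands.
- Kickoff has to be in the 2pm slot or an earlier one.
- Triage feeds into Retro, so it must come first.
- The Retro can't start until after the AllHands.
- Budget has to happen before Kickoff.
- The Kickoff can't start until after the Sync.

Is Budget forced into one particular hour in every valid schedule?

Budget can be 10am (e.g. AllHands=1pm, Kickoff=12pm, Budget=10am, Retro=3pm, Sync=11am, Triage=2pm) or 11am (e.g. AllHands -> 1pm; Budget -> 11am; Triage -> 2pm; Sync -> 10am; Retro -> 3pm; Kickoff -> 12pm).

No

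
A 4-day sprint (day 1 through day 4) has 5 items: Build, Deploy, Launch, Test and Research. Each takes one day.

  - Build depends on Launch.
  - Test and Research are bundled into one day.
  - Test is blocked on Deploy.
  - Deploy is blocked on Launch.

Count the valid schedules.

11

Splitting on Build: it can be day 2 (3), day 3 (4), day 4 (4). Listing each branch's schedules as (Deploy, Launch, Test, Research) by day number:
Build=day 2: (2,1,3,3) (2,1,4,4) (3,1,4,4) — 3.
Build=day 3: (2,1,3,3) (2,1,4,4) (3,1,4,4) (3,2,4,4) — 4.
Build=day 4: (2,1,3,3) (2,1,4,4) (3,1,4,4) (3,2,4,4) — 4.
Summing: 3 + 4 + 4 = 11.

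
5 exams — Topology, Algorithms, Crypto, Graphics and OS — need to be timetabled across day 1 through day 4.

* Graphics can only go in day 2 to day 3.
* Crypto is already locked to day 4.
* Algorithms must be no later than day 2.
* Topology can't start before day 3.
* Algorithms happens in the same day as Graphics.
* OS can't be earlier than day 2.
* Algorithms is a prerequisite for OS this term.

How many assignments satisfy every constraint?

Enumerating: Algorithms=day 2, Graphics=day 2, Topology=day 3, Crypto=day 4, OS=day 3 | Crypto=day 4, Algorithms=day 2, Topology=day 3, Graphics=day 2, OS=day 4 | Crypto=day 4, Topology=day 4, OS=day 3, Algorithms=day 2, Graphics=day 2 | Crypto in day 4, Graphics in day 2, OS in day 4, Topology in day 4, Algorithms in day 2.

4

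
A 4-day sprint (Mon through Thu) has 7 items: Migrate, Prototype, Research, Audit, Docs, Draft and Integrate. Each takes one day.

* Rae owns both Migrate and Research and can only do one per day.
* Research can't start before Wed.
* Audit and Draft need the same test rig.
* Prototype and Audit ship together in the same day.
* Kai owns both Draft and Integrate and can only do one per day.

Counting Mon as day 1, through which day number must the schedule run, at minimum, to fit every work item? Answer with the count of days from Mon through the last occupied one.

Research can't be placed before Wed — that is day 3 counting from Mon — so the schedule must run through at least 3 days.
3 works (last occupied day: Wed): for example Integrate in Mon, Audit in Mon, Migrate in Mon, Draft in Tue, Prototype in Mon, Docs in Mon, Research in Wed.

3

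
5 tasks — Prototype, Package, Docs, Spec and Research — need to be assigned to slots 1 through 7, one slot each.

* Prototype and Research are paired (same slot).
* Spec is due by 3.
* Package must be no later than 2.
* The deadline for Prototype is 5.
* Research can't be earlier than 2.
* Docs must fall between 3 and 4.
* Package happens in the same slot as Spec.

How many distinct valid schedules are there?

Splitting on Prototype: it can be 2 (4), 3 (4), 4 (4), 5 (4). Listing each branch's schedules as (Package, Docs, Spec, Research):
Prototype=2: (1,3,1,2) (1,4,1,2) (2,3,2,2) (2,4,2,2) — 4.
Prototype=3: (1,3,1,3) (1,4,1,3) (2,3,2,3) (2,4,2,3) — 4.
Prototype=4: (1,3,1,4) (1,4,1,4) (2,3,2,4) (2,4,2,4) — 4.
Prototype=5: (1,3,1,5) (1,4,1,5) (2,3,2,5) (2,4,2,5) — 4.
Summing: 4 + 4 + 4 + 4 = 16.

16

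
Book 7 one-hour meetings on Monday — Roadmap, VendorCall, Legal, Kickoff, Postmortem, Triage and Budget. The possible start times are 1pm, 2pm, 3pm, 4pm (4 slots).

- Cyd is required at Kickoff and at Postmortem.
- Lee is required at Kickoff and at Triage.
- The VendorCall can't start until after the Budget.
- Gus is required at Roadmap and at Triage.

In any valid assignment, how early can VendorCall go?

2pm

Precedence pushes VendorCall to at least 2pm.
VendorCall at 2pm is achievable: Triage=2pm; VendorCall=2pm; Budget=1pm; Postmortem=2pm; Kickoff=1pm; Roadmap=1pm; Legal=1pm.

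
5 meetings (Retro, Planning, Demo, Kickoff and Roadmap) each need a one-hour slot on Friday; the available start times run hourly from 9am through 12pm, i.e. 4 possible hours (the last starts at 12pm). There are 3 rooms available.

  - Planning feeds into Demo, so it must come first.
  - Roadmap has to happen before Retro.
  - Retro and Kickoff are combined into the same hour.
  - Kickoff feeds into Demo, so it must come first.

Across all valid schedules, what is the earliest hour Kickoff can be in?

10am

Kickoff must be in the same hour as Retro, which can't be before 10am, so Kickoff is at least 10am; downstream work caps Kickoff at 11am.
Kickoff at 10am is achievable: Retro in 10am, Demo in 11am, Roadmap in 9am, Planning in 9am, Kickoff in 10am.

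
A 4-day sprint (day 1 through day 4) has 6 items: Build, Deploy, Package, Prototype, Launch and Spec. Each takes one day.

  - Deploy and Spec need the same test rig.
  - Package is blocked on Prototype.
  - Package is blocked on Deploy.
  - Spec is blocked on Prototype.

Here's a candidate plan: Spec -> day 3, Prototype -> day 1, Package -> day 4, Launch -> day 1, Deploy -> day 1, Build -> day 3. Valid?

Yes, all constraints hold

Deploy and Spec need the same test rig — holds.
Package is blocked on Prototype — holds.
Spec is blocked on Prototype — holds.
Package is blocked on Deploy — holds.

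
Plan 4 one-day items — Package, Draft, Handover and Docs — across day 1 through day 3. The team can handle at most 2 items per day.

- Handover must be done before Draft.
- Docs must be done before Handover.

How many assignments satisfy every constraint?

3

Enumerating: Draft in day 3, Package in day 1, Docs in day 1, Handover in day 2 | Draft=day 3, Package=day 2, Handover=day 2, Docs=day 1 | Package -> day 3, Docs -> day 1, Draft -> day 3, Handover -> day 2.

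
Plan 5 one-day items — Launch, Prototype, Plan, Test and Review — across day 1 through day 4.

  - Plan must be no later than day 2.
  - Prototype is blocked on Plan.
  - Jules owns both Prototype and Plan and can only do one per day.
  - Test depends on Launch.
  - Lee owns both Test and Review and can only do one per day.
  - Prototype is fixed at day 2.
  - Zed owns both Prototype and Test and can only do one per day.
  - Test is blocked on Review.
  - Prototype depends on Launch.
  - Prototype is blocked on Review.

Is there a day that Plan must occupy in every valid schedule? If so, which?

day 1

Plan's window is day 1–day 2.
Prototype is fixed at day 2, and Plan can't share a day with Prototype.
So Plan must be day 1.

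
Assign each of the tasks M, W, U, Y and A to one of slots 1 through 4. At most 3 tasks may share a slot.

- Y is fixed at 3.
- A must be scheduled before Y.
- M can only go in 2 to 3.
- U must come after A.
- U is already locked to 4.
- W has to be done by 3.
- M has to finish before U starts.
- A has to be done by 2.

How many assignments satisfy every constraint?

12

Splitting on M: it can be 2 (6), 3 (6). Listing each branch's schedules as (W, U, Y, A):
M=2: (1,4,3,1) (1,4,3,2) (2,4,3,1) (2,4,3,2) (3,4,3,1) (3,4,3,2) — 6.
M=3: (1,4,3,1) (1,4,3,2) (2,4,3,1) (2,4,3,2) (3,4,3,1) (3,4,3,2) — 6.
Summing: 6 + 6 = 12.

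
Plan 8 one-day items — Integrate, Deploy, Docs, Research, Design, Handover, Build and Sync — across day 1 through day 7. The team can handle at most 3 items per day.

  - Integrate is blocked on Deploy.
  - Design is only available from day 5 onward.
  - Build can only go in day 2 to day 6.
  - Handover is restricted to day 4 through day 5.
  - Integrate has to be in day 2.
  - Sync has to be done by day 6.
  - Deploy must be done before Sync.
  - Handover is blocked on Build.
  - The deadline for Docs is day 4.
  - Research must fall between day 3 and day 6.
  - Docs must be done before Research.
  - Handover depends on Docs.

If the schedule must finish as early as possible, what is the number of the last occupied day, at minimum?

The precedence chain requires at least 2 distinct days.
With at most 3 per day and 8 tasks, at least 3 days are needed.
Design can't be placed before day 5, so the schedule must run through at least day 5.
5 works (last occupied day: day 5): for example Sync in day 2, Design in day 5, Integrate in day 2, Deploy in day 1, Handover in day 4, Docs in day 1, Research in day 3, Build in day 2.

5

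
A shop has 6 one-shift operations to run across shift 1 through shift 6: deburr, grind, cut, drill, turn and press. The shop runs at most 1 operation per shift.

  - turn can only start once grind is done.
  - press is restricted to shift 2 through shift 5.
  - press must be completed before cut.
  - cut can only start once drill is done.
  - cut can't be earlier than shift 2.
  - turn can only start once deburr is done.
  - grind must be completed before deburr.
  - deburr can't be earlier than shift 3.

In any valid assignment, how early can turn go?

Precedence pushes turn to at least shift 4.
turn at shift 4 is achievable: turn=shift 4, deburr=shift 3, cut=shift 6, grind=shift 1, drill=shift 5, press=shift 2.

shift 4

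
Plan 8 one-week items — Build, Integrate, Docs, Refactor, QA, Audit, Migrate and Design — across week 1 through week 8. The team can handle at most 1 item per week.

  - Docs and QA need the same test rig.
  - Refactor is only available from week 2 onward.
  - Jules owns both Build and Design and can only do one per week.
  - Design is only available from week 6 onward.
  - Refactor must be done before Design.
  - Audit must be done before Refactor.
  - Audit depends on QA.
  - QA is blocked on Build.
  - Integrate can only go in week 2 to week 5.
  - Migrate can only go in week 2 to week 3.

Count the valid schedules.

36

Splitting on Build: it can be week 1 (30), week 2 (2), week 3 (2), week 4 (2). Listing each branch's schedules as (Integrate, Docs, Refactor, QA, Audit, Migrate, Design) by week number:
Build=week 1: (2,4,7,5,6,3,8) (2,5,7,4,6,3,8) (2,6,7,4,5,3,8) (2,7,6,4,5,3,8) (2,8,6,4,5,3,7) (3,4,7,5,6,2,8) (3,5,7,4,6,2,8) (3,6,7,4,5,2,8) (3,7,6,4,5,2,8) (3,8,6,4,5,2,7) (4,2,7,5,6,3,8) (4,3,7,5,6,2,8) (4,5,7,2,6,3,8) (4,5,7,3,6,2,8) (4,6,7,2,5,3,8) (4,6,7,3,5,2,8) (4,7,6,2,5,3,8) (4,7,6,3,5,2,8) (4,8,6,2,5,3,7) (4,8,6,3,5,2,7) (5,2,7,4,6,3,8) (5,3,7,4,6,2,8) (5,4,7,2,6,3,8) (5,4,7,3,6,2,8) (5,6,7,2,4,3,8) (5,6,7,3,4,2,8) (5,7,6,2,4,3,8) (5,7,6,3,4,2,8) (5,8,6,2,4,3,7) (5,8,6,3,4,2,7) — 30.
Build=week 2: (4,1,7,5,6,3,8) (5,1,7,4,6,3,8) — 2.
Build=week 3: (4,1,7,5,6,2,8) (5,1,7,4,6,2,8) — 2.
Build=week 4: (2,1,7,5,6,3,8) (3,1,7,5,6,2,8) — 2.
Summing: 30 + 2 + 2 + 2 = 36.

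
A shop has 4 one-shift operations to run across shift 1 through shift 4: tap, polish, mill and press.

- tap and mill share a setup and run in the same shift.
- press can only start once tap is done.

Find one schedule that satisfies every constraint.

polish in shift 1; press in shift 2; tap in shift 1; mill in shift 1

Checking: tap(shift 1) before press(shift 2); tap = mill = shift 1.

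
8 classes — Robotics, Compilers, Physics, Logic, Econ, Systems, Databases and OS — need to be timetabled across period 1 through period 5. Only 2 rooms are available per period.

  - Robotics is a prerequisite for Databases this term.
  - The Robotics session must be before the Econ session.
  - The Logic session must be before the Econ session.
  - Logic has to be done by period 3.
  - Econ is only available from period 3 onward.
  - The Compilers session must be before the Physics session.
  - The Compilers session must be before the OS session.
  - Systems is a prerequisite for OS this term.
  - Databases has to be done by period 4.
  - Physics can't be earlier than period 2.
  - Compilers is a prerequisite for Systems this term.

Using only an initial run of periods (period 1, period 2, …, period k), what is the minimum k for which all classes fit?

4 periods

The precedence chain requires at least 3 distinct periods.
With at most 2 per period and 8 classes, at least 4 periods are needed.
4 works (last occupied period: period 4): for example Databases in period 4, Physics in period 2, Compilers in period 1, Systems in period 3, OS in period 4, Robotics in period 2, Econ in period 3, Logic in period 1.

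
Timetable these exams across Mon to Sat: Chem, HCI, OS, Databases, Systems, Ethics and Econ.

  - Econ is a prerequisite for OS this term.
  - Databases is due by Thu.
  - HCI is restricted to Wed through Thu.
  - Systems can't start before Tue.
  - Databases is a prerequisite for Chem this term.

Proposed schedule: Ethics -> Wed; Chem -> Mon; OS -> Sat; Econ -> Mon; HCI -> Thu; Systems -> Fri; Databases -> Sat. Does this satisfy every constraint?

No. Databases is a prerequisite for Chem this term is not satisfied.

Econ is a prerequisite for OS this term — holds.
Systems can't start before Tue — holds.
HCI is restricted to Wed through Thu — holds.
Databases is a prerequisite for Chem this term — violated.
Databases is due by Thu — violated.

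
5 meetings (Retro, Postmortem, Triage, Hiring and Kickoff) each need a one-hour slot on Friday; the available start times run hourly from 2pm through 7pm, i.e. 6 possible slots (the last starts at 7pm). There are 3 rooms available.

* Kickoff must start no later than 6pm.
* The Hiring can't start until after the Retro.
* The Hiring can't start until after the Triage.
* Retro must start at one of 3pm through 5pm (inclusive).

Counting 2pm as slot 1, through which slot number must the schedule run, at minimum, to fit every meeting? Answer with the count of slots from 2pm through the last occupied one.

3

The precedence chain requires at least 2 distinct slots.
With at most 3 per slot and 5 meetings, at least 2 slots are needed.
Propagating the time windows through the other constraints, Hiring can't land before 4pm — that is slot 3 counting from 2pm — so the schedule must run through at least 3 slots.
3 works (last occupied slot: 4pm): for example Retro in 3pm, Kickoff in 2pm, Hiring in 4pm, Postmortem in 2pm, Triage in 2pm.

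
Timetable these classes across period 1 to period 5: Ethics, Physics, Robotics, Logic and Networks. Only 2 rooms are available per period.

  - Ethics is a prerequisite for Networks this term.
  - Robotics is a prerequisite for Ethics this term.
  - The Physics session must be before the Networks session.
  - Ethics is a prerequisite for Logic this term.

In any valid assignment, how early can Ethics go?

Precedence pushes Ethics to at least period 2; downstream work caps Ethics at period 4.
Ethics at period 2 is achievable: Logic -> period 3; Physics -> period 1; Networks -> period 3; Ethics -> period 2; Robotics -> period 1.

period 2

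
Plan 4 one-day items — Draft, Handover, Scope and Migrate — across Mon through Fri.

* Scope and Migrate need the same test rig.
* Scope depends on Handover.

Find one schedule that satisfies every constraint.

Scope in Tue, Handover in Mon, Draft in Mon, Migrate in Mon

Checking: Handover(Mon) before Scope(Tue); Scope(Tue) != Migrate(Mon).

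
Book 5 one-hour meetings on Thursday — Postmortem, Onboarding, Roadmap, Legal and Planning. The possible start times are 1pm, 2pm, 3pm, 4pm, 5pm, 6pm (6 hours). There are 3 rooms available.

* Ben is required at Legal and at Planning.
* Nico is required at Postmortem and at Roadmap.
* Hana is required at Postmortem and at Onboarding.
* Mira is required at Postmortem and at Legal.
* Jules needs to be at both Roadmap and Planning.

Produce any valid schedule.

Onboarding -> 2pm; Postmortem -> 1pm; Legal -> 2pm; Roadmap -> 2pm; Planning -> 1pm

Checking: Legal(2pm) != Planning(1pm); Postmortem(1pm) != Legal(2pm); Roadmap(2pm) != Planning(1pm); Postmortem(1pm) != Onboarding(2pm); Postmortem(1pm) != Roadmap(2pm); max 3 per hour (cap 3).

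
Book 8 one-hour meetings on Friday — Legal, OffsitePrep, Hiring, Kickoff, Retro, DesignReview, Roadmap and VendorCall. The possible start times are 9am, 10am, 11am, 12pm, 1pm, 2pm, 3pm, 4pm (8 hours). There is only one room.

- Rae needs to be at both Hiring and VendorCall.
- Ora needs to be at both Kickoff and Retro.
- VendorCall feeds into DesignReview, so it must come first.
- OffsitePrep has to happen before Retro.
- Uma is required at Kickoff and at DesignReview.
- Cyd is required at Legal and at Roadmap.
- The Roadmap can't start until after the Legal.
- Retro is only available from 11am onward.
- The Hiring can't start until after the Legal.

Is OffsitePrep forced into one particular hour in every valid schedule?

OffsitePrep can be 9am (e.g. VendorCall=1pm, Legal=10am, OffsitePrep=9am, Kickoff=4pm, Hiring=12pm, Roadmap=3pm, DesignReview=2pm, Retro=11am) or 10am (e.g. Roadmap=3pm; Legal=9am; Retro=11am; Kickoff=4pm; OffsitePrep=10am; DesignReview=2pm; VendorCall=1pm; Hiring=12pm).

No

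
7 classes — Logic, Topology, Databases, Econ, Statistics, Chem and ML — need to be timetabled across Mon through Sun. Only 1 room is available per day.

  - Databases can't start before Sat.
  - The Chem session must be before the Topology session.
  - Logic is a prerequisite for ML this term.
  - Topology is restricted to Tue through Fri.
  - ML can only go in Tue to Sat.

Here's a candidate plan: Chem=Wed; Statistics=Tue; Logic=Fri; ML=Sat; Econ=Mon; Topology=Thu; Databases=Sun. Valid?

Topology is restricted to Tue through Fri — holds.
Databases can't start before Sat — holds.
Logic is a prerequisite for ML this term — holds.
ML can only go in Tue to Sat — holds.
Only 1 room is available per day — holds.
The Chem session must be before the Topology session — holds.

Yes, all constraints hold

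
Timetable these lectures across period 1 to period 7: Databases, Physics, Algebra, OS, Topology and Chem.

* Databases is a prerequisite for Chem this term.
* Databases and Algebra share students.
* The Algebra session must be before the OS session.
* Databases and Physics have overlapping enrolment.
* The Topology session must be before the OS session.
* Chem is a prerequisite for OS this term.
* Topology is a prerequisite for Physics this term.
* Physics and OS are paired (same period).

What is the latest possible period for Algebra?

Downstream work caps Algebra at period 6.
Algebra at period 6 is achievable: Physics -> period 7; Chem -> period 2; Algebra -> period 6; Topology -> period 1; Databases -> period 1; OS -> period 7.

period 6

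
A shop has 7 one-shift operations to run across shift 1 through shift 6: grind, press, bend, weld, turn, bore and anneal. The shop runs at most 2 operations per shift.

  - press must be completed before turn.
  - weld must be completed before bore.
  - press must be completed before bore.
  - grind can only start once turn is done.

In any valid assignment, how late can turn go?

Precedence pushes turn to at least shift 2; downstream work caps turn at shift 5.
turn at shift 5 is achievable: bore -> shift 2; anneal -> shift 3; bend -> shift 2; weld -> shift 1; grind -> shift 6; turn -> shift 5; press -> shift 1.

shift 5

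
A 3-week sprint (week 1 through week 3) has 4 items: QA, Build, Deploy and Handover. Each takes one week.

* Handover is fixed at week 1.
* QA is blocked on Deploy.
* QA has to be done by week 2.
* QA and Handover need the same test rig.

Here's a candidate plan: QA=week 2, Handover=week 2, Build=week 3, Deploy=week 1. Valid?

QA and Handover need the same test rig — violated.
QA has to be done by week 2 — holds.
QA is blocked on Deploy — holds.
Handover is fixed at week 1 — violated.

No. QA and Handover need the same test rig is not satisfied.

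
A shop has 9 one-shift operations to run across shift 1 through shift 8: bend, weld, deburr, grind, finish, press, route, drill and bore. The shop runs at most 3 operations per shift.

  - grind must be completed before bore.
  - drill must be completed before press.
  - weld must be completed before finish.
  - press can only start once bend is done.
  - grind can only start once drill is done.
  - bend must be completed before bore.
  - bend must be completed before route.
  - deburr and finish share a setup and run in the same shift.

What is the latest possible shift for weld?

Downstream work caps weld at shift 7.
weld at shift 7 is achievable: route in shift 2, drill in shift 1, bore in shift 3, finish in shift 8, grind in shift 2, press in shift 2, bend in shift 1, weld in shift 7, deburr in shift 8.

shift 7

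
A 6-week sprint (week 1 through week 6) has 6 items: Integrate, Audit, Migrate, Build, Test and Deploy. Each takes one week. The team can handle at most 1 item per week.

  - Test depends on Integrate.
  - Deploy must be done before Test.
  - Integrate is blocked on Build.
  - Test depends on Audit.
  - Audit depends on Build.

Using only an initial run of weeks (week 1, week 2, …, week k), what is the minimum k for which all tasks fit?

6

The precedence chain requires at least 3 distinct weeks.
With at most 1 per week and 6 tasks, at least 6 weeks are needed.
6 works (last occupied week: week 6): for example Audit=week 3; Deploy=week 4; Build=week 1; Integrate=week 2; Test=week 5; Migrate=week 6.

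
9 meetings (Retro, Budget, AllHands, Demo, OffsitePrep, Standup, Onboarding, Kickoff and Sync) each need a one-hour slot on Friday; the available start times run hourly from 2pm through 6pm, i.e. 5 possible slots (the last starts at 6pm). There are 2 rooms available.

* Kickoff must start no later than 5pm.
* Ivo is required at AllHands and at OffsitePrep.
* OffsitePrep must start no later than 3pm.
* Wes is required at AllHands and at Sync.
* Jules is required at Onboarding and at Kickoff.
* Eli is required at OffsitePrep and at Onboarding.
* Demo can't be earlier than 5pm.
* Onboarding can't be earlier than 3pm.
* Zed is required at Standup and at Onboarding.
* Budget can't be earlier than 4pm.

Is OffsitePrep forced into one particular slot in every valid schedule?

OffsitePrep can be 2pm (e.g. AllHands -> 4pm, OffsitePrep -> 2pm, Demo -> 5pm, Budget -> 4pm, Kickoff -> 2pm, Sync -> 6pm, Standup -> 5pm, Onboarding -> 3pm, Retro -> 3pm) or 3pm (e.g. Budget in 4pm, Onboarding in 4pm, Standup in 3pm, Kickoff in 2pm, Sync in 6pm, Retro in 2pm, AllHands in 5pm, Demo in 5pm, OffsitePrep in 3pm).

No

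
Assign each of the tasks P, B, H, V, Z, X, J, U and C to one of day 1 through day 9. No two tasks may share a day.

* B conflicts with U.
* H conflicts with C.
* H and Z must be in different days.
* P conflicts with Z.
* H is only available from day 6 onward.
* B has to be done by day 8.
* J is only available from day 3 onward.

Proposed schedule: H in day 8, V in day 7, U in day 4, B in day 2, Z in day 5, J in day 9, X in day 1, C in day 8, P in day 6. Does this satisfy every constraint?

B has to be done by day 8 — holds.
No two tasks may share a day — violated.
B conflicts with U — holds.
H and Z must be in different days — holds.
P conflicts with Z — holds.
H is only available from day 6 onward — holds.
H conflicts with C — violated.
J is only available from day 3 onward — holds.

Invalid. H conflicts with C.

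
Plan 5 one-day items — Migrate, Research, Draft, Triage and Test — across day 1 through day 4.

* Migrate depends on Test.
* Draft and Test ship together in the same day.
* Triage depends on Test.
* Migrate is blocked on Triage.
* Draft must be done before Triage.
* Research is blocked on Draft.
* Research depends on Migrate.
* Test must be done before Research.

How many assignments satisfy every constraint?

Enumerating: Triage=day 2, Draft=day 1, Migrate=day 3, Test=day 1, Research=day 4.

1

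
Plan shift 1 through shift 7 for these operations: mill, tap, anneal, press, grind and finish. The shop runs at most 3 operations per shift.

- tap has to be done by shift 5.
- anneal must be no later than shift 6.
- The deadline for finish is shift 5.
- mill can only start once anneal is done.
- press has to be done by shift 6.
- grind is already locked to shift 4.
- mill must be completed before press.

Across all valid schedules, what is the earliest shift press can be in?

Precedence pushes press to at least shift 3; press's own window allows nothing later than shift 6.
press at shift 3 is achievable: press in shift 3, mill in shift 2, finish in shift 1, tap in shift 1, anneal in shift 1, grind in shift 4.

shift 3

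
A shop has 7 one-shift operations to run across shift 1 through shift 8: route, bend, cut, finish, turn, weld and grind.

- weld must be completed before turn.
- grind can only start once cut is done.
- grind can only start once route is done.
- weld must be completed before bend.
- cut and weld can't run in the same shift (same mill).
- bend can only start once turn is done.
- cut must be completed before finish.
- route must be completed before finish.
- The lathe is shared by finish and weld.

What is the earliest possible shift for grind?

shift 2

Precedence pushes grind to at least shift 2.
grind at shift 2 is achievable: grind=shift 2, turn=shift 3, bend=shift 4, weld=shift 2, finish=shift 3, cut=shift 1, route=shift 1.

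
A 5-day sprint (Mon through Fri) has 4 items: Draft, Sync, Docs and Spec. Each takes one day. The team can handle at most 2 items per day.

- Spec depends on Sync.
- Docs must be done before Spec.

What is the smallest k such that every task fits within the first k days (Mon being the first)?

2

The precedence chain requires at least 2 distinct days.
With at most 2 per day and 4 tasks, at least 2 days are needed.
2 works (last occupied day: Tue): for example Sync -> Mon; Docs -> Mon; Draft -> Tue; Spec -> Tue.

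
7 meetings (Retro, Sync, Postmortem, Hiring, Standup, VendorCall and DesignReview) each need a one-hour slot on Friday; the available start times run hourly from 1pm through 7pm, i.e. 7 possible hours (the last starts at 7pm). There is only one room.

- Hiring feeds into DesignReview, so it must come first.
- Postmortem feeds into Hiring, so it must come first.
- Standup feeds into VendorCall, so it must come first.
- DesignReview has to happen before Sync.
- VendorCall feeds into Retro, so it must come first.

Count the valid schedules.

35

Splitting on Retro: it can be 3pm (1), 4pm (3), 5pm (6), 6pm (10), 7pm (15). Listing each branch's schedules as (Sync, Postmortem, Hiring, Standup, VendorCall, DesignReview):
Retro=3pm: (7pm,4pm,5pm,1pm,2pm,6pm) — 1.
Retro=4pm: (7pm,1pm,5pm,2pm,3pm,6pm) (7pm,2pm,5pm,1pm,3pm,6pm) (7pm,3pm,5pm,1pm,2pm,6pm) — 3.
Retro=5pm: (7pm,1pm,2pm,3pm,4pm,6pm) (7pm,1pm,3pm,2pm,4pm,6pm) (7pm,1pm,4pm,2pm,3pm,6pm) (7pm,2pm,3pm,1pm,4pm,6pm) (7pm,2pm,4pm,1pm,3pm,6pm) (7pm,3pm,4pm,1pm,2pm,6pm) — 6.
Retro=6pm: (7pm,1pm,2pm,3pm,4pm,5pm) (7pm,1pm,2pm,3pm,5pm,4pm) (7pm,1pm,2pm,4pm,5pm,3pm) (7pm,1pm,3pm,2pm,4pm,5pm) (7pm,1pm,3pm,2pm,5pm,4pm) (7pm,1pm,4pm,2pm,3pm,5pm) (7pm,2pm,3pm,1pm,4pm,5pm) (7pm,2pm,3pm,1pm,5pm,4pm) (7pm,2pm,4pm,1pm,3pm,5pm) (7pm,3pm,4pm,1pm,2pm,5pm) — 10.
Retro=7pm: (4pm,1pm,2pm,5pm,6pm,3pm) (5pm,1pm,2pm,3pm,6pm,4pm) (5pm,1pm,2pm,4pm,6pm,3pm) (5pm,1pm,3pm,2pm,6pm,4pm) (5pm,2pm,3pm,1pm,6pm,4pm) (6pm,1pm,2pm,3pm,4pm,5pm) (6pm,1pm,2pm,3pm,5pm,4pm) (6pm,1pm,2pm,4pm,5pm,3pm) (6pm,1pm,3pm,2pm,4pm,5pm) (6pm,1pm,3pm,2pm,5pm,4pm) (6pm,1pm,4pm,2pm,3pm,5pm) (6pm,2pm,3pm,1pm,4pm,5pm) (6pm,2pm,3pm,1pm,5pm,4pm) (6pm,2pm,4pm,1pm,3pm,5pm) (6pm,3pm,4pm,1pm,2pm,5pm) — 15.
Summing: 1 + 3 + 6 + 10 + 15 = 35.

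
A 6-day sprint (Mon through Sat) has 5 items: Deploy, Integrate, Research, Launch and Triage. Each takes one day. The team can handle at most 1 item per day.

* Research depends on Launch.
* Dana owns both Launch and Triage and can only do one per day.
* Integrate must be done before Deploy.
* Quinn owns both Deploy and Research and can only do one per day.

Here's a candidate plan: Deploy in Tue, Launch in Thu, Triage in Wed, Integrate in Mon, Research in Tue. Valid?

No — it violates: Quinn owns both Deploy and Research and can only do one per day

The team can handle at most 1 item per day — violated.
Dana owns both Launch and Triage and can only do one per day — holds.
Integrate must be done before Deploy — holds.
Quinn owns both Deploy and Research and can only do one per day — violated.
Research depends on Launch — violated.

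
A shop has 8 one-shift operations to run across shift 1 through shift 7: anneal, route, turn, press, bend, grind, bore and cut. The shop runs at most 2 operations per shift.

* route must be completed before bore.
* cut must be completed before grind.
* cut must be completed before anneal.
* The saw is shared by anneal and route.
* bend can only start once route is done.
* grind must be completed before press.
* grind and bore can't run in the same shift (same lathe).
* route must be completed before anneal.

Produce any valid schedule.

route=shift 1; grind=shift 2; bend=shift 3; anneal=shift 2; bore=shift 4; turn=shift 4; press=shift 3; cut=shift 1

Checking: route(shift 1) before bend(shift 3); cut(shift 1) before anneal(shift 2); grind(shift 2) before press(shift 3); route(shift 1) before bore(shift 4); cut(shift 1) before grind(shift 2); route(shift 1) before anneal(shift 2); anneal(shift 2) != route(shift 1); grind(shift 2) != bore(shift 4); max 2 per shift (cap 2).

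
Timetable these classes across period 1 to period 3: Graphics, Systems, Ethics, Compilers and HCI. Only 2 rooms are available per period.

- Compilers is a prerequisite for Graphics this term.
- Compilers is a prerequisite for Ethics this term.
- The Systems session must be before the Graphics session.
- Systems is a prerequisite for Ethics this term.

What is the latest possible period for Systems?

period 2

Downstream work caps Systems at period 2.
Systems at period 2 is achievable: Systems -> period 2, Compilers -> period 1, HCI -> period 1, Graphics -> period 3, Ethics -> period 3.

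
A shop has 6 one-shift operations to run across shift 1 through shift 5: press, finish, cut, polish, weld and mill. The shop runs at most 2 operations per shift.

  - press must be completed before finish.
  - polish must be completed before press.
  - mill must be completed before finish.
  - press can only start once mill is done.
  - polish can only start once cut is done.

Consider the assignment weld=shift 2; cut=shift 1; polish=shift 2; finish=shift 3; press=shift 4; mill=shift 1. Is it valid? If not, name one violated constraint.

No — it violates: press must be completed before finish

The shop runs at most 2 operations per shift — holds.
mill must be completed before finish — holds.
press can only start once mill is done — holds.
polish must be completed before press — holds.
polish can only start once cut is done — holds.
press must be completed before finish — violated.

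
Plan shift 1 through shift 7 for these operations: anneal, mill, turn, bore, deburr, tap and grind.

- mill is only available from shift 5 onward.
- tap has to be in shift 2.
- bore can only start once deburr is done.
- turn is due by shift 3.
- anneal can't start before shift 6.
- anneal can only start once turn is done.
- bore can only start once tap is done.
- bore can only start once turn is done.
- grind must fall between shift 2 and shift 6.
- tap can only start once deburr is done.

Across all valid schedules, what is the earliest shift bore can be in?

Precedence pushes bore to at least shift 3.
bore at shift 3 is achievable: deburr -> shift 1; tap -> shift 2; bore -> shift 3; mill -> shift 5; turn -> shift 1; anneal -> shift 6; grind -> shift 2.

shift 3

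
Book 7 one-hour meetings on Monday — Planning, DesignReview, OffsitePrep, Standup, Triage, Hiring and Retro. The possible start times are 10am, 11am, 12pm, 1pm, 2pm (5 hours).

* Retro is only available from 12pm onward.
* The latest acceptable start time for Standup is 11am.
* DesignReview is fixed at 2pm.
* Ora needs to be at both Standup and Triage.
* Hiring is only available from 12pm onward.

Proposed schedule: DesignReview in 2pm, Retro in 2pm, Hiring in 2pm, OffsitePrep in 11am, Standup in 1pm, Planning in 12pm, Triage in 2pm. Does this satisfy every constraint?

No — it violates: The latest acceptable start time for Standup is 11am

DesignReview is fixed at 2pm — holds.
The latest acceptable start time for Standup is 11am — violated.
Hiring is only available from 12pm onward — holds.
Ora needs to be at both Standup and Triage — holds.
Retro is only available from 12pm onward — holds.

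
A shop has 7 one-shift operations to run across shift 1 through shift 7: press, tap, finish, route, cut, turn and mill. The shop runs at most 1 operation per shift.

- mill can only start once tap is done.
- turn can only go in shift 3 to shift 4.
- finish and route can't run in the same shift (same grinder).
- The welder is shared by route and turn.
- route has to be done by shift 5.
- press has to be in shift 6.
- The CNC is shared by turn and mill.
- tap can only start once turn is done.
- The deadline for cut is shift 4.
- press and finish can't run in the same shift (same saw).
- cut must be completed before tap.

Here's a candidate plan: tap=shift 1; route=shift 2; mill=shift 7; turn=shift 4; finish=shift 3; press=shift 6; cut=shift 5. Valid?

No. cut must be completed before tap is not satisfied.

The deadline for cut is shift 4 — violated.
route has to be done by shift 5 — holds.
tap can only start once turn is done — violated.
The shop runs at most 1 operation per shift — holds.
turn can only go in shift 3 to shift 4 — holds.
press has to be in shift 6 — holds.
cut must be completed before tap — violated.
The welder is shared by route and turn — holds.
finish and route can't run in the same shift (same grinder) — holds.
mill can only start once tap is done — holds.
The CNC is shared by turn and mill — holds.
press and finish can't run in the same shift (same saw) — holds.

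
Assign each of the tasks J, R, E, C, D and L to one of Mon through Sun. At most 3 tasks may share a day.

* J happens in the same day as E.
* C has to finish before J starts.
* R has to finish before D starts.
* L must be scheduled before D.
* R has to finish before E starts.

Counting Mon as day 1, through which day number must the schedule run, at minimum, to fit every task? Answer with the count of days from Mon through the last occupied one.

2

The precedence chain requires at least 2 distinct days.
With at most 3 per day and 6 tasks, at least 2 days are needed.
2 works (last occupied day: Tue): for example J -> Tue, E -> Tue, L -> Mon, D -> Tue, R -> Mon, C -> Mon.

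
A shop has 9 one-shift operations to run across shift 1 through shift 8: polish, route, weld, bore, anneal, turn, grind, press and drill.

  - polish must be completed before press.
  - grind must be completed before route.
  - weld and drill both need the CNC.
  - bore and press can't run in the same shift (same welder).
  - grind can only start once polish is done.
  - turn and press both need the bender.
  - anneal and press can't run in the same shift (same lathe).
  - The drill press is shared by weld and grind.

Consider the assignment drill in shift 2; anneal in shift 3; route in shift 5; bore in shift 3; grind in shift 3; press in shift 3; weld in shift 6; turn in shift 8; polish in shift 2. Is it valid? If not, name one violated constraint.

grind can only start once polish is done — holds.
anneal and press can't run in the same shift (same lathe) — violated.
polish must be completed before press — holds.
weld and drill both need the CNC — holds.
grind must be completed before route — holds.
bore and press can't run in the same shift (same welder) — violated.
turn and press both need the bender — holds.
The drill press is shared by weld and grind — holds.

Invalid. bore and press can't run in the same shift (same welder).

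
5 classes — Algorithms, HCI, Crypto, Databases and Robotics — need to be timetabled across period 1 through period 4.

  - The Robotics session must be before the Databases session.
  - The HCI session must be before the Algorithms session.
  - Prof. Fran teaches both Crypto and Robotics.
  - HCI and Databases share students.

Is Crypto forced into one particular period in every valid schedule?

Crypto can be period 1 (e.g. Crypto in period 1; Robotics in period 2; HCI in period 1; Databases in period 3; Algorithms in period 2) or period 2 (e.g. Algorithms=period 2; Databases=period 2; Crypto=period 2; Robotics=period 1; HCI=period 1).

No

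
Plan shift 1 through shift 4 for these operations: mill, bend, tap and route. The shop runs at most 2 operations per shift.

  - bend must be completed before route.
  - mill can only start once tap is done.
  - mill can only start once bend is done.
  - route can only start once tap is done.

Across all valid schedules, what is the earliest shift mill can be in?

Precedence pushes mill to at least shift 2.
mill at shift 2 is achievable: bend=shift 1, route=shift 2, mill=shift 2, tap=shift 1.

shift 2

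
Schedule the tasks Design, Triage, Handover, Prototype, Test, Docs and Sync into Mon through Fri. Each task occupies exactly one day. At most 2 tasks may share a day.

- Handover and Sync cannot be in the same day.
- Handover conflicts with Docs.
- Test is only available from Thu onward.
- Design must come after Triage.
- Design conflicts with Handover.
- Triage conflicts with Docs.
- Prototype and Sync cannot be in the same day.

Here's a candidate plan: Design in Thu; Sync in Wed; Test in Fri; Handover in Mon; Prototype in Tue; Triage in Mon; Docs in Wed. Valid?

Handover conflicts with Docs — holds.
Test is only available from Thu onward — holds.
Design must come after Triage — holds.
Design conflicts with Handover — holds.
Handover and Sync cannot be in the same day — holds.
Triage conflicts with Docs — holds.
Prototype and Sync cannot be in the same day — holds.
At most 2 tasks may share a day — holds.

Valid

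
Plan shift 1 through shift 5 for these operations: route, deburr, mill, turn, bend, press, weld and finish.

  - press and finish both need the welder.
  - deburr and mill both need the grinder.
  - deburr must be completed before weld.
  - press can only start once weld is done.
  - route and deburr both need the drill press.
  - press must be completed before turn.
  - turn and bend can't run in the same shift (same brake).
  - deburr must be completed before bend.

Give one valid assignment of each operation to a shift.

turn=shift 4; weld=shift 2; mill=shift 2; route=shift 2; press=shift 3; deburr=shift 1; bend=shift 2; finish=shift 1

Checking: weld(shift 2) before press(shift 3); deburr(shift 1) before bend(shift 2); deburr(shift 1) before weld(shift 2); press(shift 3) before turn(shift 4); turn(shift 4) != bend(shift 2); route(shift 2) != deburr(shift 1); deburr(shift 1) != mill(shift 2); press(shift 3) != finish(shift 1).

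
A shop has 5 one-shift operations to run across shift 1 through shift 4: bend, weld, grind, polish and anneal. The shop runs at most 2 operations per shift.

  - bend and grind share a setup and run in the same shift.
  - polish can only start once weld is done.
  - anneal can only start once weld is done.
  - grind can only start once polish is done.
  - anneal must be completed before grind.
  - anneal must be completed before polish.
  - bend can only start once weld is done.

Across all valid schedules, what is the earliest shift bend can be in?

shift 4

Bend must be in the same shift as grind, which can't be before shift 4, so bend is at least shift 4.
bend at shift 4 is achievable: bend in shift 4; polish in shift 3; anneal in shift 2; weld in shift 1; grind in shift 4.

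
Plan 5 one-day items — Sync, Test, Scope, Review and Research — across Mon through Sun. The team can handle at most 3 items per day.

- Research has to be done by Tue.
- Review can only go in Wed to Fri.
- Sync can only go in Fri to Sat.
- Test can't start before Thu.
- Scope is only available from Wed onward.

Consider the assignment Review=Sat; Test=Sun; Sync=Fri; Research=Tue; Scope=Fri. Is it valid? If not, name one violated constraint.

Scope is only available from Wed onward — holds.
Review can only go in Wed to Fri — violated.
Test can't start before Thu — holds.
Sync can only go in Fri to Sat — holds.
Research has to be done by Tue — holds.
The team can handle at most 3 items per day — holds.

No — it violates: Review can only go in Wed to Fri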